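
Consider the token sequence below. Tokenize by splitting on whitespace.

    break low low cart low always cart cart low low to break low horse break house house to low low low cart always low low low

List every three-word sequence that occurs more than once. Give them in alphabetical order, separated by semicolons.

low low cart; low low low

Trigram counts meeting the condition (more than once):
  low low cart: 2
  low low low: 2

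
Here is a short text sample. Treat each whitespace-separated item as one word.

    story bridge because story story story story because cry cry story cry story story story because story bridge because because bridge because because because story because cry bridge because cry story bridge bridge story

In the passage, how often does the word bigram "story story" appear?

Scanning the 33 overlapping bigram windows for "story story":
  position 4–5: story story
  position 5–6: story story
  position 6–7: story story
  position 13–14: story story
  position 14–15: story story

5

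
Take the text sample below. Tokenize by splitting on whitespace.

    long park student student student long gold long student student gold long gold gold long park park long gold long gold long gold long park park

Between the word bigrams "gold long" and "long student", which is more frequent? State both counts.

"gold long" (6 vs 1)

"gold long": 6 occurrences
"long student": 1 occurrence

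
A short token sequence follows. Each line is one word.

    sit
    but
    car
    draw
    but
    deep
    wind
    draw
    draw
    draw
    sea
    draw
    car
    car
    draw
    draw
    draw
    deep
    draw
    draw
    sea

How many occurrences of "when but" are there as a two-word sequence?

Scanning the 20 overlapping bigram windows for "when but":
  (none found)

0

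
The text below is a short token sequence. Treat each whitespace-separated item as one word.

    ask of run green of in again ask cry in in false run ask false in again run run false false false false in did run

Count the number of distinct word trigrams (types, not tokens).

26 tokens → 24 trigram windows in total.
Repeated trigrams (each contributes count−1 duplicates):
  false false false: 2
1 duplicate windows → 24 − 1 = 23 distinct.

23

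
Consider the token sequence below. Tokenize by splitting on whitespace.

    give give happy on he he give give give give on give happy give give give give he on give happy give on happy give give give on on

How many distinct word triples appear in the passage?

19

29 tokens → 27 trigram windows in total.
Repeated trigrams (each contributes count−1 duplicates):
  give give give: 5
  give give on: 2
  give happy give: 2
  happy give give: 2
  on give happy: 2
8 duplicate windows → 27 − 8 = 19 distinct.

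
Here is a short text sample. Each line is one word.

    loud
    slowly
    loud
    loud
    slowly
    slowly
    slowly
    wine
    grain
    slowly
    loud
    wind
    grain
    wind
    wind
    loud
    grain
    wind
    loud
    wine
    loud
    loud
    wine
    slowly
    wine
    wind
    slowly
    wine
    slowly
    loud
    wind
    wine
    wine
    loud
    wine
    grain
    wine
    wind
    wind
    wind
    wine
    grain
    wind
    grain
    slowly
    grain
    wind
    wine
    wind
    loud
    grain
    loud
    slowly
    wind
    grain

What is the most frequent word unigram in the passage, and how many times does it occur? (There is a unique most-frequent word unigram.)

Unigram frequencies (highest first):
  wind: 13
  loud: 12
  wine: 11
  slowly: 10
  grain: 9

"wind", 13 times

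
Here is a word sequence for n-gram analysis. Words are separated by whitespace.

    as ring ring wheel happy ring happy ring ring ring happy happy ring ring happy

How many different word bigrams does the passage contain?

7

15 tokens → 14 bigram windows in total.
Repeated bigrams (each contributes count−1 duplicates):
  ring ring: 4
  happy ring: 3
  ring happy: 3
7 duplicate windows → 14 − 7 = 7 distinct.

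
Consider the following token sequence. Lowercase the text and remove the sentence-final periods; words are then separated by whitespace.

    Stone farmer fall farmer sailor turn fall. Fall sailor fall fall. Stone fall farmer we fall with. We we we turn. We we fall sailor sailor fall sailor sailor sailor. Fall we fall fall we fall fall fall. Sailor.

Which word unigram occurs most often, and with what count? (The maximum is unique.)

Unigram frequencies (highest first):
  fall: 15
  sailor: 8
  we: 8
  farmer: 3
  stone: 2
  turn: 2
  … (1 more, each ≤ 1)

"fall", 15 times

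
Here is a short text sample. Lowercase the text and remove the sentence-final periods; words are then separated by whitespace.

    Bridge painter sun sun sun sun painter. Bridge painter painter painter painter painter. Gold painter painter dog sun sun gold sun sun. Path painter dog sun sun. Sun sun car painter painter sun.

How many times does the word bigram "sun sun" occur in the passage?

Scanning the 32 overlapping bigram windows for "sun sun":
  position 3–4: sun sun
  position 4–5: sun sun
  position 5–6: sun sun
  position 18–19: sun sun
  position 21–22: sun sun
  position 26–27: sun sun
  position 27–28: sun sun
  position 28–29: sun sun

8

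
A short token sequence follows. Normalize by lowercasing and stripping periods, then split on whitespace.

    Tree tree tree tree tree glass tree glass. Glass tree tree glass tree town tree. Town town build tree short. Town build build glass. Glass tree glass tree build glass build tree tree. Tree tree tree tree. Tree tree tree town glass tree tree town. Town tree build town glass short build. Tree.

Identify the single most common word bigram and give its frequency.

Bigram frequencies (highest first):
  tree tree: 14
  glass tree: 6
  tree glass: 4
  tree town: 4
  build tree: 3
  glass glass: 2
  … (13 more, each ≤ 2)

"tree tree", 14 times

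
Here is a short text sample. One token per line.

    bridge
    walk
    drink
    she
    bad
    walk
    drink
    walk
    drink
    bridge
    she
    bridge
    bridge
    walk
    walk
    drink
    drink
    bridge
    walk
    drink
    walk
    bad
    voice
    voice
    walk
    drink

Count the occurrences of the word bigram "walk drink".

6

Scanning the 25 overlapping bigram windows for "walk drink":
  position 2–3: walk drink
  position 6–7: walk drink
  position 8–9: walk drink
  position 15–16: walk drink
  position 19–20: walk drink
  position 25–26: walk drink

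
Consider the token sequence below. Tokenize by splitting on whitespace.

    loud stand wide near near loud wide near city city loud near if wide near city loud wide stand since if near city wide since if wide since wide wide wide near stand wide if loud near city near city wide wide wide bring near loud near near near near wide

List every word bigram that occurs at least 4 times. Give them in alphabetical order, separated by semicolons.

near city; near near; wide near; wide wide

Bigram counts meeting the condition (at least 4 times):
  near city: 5
  near near: 4
  wide near: 4
  wide wide: 4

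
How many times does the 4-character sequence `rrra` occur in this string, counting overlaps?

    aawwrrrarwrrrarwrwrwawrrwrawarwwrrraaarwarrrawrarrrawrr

5

Sliding a length-4 window over the 55 characters (52 positions):
  position 5–8: rrra
  position 11–14: rrra
  position 33–36: rrra
  position 42–45: rrra
  position 49–52: rrra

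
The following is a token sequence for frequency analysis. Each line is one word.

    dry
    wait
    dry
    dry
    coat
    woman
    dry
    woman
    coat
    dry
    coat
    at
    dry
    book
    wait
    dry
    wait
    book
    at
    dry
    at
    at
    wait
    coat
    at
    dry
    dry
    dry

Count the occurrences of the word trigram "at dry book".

Scanning the 26 overlapping trigram windows for "at dry book":
  position 12–14: at dry book

1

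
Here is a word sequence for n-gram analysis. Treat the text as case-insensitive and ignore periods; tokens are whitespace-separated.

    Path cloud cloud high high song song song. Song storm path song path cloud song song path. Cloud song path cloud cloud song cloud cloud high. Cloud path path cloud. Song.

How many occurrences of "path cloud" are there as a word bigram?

Scanning the 30 overlapping bigram windows for "path cloud":
  position 1–2: path cloud
  position 13–14: path cloud
  position 17–18: path cloud
  position 20–21: path cloud
  position 29–30: path cloud

5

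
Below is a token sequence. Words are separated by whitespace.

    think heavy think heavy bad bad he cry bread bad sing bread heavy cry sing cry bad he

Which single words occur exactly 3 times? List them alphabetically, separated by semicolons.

Unigram counts meeting the condition (exactly 3 times):
  cry: 3
  heavy: 3

cry; heavy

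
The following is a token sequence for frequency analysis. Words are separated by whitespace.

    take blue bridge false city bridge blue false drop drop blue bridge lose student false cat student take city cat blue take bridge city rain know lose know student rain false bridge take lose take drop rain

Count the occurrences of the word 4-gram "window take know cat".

0

Scanning the 34 overlapping 4-gram windows for "window take know cat":
  (none found)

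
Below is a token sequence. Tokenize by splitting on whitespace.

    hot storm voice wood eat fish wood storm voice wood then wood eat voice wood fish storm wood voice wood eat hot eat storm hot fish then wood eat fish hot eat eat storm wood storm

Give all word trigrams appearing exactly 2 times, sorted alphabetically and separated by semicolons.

storm voice wood; then wood eat; voice wood eat; wood eat fish

Trigram counts meeting the condition (exactly 2 times):
  storm voice wood: 2
  then wood eat: 2
  voice wood eat: 2
  wood eat fish: 2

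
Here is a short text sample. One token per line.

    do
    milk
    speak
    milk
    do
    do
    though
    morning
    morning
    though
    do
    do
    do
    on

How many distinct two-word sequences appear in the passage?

11

14 tokens → 13 bigram windows in total.
Repeated bigrams (each contributes count−1 duplicates):
  do do: 3
2 duplicate windows → 13 − 2 = 11 distinct.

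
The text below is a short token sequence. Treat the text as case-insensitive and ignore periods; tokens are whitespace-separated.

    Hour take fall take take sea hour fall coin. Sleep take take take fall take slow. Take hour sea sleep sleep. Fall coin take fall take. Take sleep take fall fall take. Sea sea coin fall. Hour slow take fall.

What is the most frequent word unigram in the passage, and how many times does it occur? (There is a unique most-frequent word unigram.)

Unigram frequencies (highest first):
  take: 14
  fall: 9
  hour: 4
  sea: 4
  sleep: 4
  coin: 3
  … (1 more, each ≤ 2)

"take", 14 times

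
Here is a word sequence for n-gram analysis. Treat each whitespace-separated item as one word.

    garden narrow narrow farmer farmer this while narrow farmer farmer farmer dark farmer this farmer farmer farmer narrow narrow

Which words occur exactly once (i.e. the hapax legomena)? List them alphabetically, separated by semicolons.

Unigram counts meeting the condition (exactly once (i.e. the hapax legomena)):
  dark: 1
  garden: 1
  while: 1

dark; garden; while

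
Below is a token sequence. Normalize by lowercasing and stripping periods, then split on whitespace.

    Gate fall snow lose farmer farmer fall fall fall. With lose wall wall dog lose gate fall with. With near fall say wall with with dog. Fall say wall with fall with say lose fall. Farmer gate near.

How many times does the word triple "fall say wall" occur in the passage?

2

Scanning the 36 overlapping trigram windows for "fall say wall":
  position 21–23: fall say wall
  position 27–29: fall say wall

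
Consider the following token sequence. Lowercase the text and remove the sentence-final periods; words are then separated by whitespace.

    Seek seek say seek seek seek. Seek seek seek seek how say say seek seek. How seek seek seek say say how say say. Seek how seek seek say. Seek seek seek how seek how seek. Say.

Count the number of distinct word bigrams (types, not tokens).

8

37 tokens → 36 bigram windows in total.
Repeated bigrams (each contributes count−1 duplicates):
  seek seek: 13
  seek how: 5
  how seek: 4
  say seek: 4
  seek say: 4
  say say: 3
  how say: 2
28 duplicate windows → 36 − 28 = 8 distinct.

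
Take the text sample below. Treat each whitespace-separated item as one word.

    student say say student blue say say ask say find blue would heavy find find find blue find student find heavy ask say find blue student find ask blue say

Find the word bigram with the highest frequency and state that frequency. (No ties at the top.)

Bigram frequencies (highest first):
  find blue: 3
  say say: 2
  blue say: 2
  ask say: 2
  say find: 2
  find find: 2
  … (15 more, each ≤ 2)

"find blue", 3 times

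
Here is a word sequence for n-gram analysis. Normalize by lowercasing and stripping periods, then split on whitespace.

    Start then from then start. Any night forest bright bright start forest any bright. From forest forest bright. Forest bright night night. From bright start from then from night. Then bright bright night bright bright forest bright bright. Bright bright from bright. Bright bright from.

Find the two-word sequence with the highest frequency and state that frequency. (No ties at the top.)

"bright bright", 8 times

Bigram frequencies (highest first):
  bright bright: 8
  forest bright: 4
  bright from: 3
  then from: 2
  from then: 2
  bright start: 2
  … (20 more, each ≤ 2)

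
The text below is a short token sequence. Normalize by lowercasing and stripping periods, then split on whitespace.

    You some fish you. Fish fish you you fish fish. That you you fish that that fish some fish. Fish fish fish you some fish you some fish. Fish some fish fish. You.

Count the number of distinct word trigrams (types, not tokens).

33 tokens → 31 trigram windows in total.
Repeated trigrams (each contributes count−1 duplicates):
  fish fish you: 3
  some fish fish: 3
  you some fish: 3
  fish fish fish: 2
  fish some fish: 2
  fish you some: 2
  some fish you: 2
  you fish fish: 2
  … (1 more repeated)
12 duplicate windows → 31 − 12 = 19 distinct.

19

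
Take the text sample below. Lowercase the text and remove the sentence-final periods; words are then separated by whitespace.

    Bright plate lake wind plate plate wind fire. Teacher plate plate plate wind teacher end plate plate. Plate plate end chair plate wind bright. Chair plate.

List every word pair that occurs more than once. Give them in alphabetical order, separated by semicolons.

Bigram counts meeting the condition (more than once):
  chair plate: 2
  plate plate: 6
  plate wind: 3

chair plate; plate plate; plate wind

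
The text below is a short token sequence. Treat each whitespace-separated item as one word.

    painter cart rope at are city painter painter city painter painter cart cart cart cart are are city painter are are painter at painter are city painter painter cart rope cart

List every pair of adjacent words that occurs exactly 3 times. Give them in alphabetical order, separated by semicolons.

are city; cart cart; painter cart; painter painter

Bigram counts meeting the condition (exactly 3 times):
  are city: 3
  cart cart: 3
  painter cart: 3
  painter painter: 3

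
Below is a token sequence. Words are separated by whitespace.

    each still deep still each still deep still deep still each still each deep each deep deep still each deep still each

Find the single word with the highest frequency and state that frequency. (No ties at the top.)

Unigram frequencies (highest first):
  still: 8
  each: 7
  deep: 7

"still", 8 times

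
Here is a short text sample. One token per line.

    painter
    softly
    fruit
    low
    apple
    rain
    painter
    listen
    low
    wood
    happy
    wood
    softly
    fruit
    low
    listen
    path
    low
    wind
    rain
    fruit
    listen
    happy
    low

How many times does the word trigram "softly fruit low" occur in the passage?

Scanning the 22 overlapping trigram windows for "softly fruit low":
  position 2–4: softly fruit low
  position 13–15: softly fruit low

2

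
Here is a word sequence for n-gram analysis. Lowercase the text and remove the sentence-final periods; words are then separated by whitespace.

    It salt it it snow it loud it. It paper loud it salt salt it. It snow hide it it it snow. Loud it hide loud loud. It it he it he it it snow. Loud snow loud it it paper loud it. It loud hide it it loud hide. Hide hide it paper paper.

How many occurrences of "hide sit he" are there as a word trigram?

0

Scanning the 53 overlapping trigram windows for "hide sit he":
  (none found)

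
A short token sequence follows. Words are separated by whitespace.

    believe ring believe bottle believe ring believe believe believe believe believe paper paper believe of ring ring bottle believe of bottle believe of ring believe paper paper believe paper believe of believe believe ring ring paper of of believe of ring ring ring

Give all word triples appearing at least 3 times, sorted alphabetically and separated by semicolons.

believe believe believe; believe of ring

Trigram counts meeting the condition (at least 3 times):
  believe believe believe: 3
  believe of ring: 3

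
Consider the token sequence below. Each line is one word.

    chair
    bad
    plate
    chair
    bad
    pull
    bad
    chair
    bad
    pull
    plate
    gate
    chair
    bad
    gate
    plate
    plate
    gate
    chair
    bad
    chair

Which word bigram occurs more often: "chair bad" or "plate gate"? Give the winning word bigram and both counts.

"chair bad" (5 vs 2)

"chair bad": 5 occurrences
"plate gate": 2 occurrences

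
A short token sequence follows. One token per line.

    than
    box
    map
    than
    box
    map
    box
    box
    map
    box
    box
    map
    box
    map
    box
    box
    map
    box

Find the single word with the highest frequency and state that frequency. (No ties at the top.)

Unigram frequencies (highest first):
  box: 10
  map: 6
  than: 2

"box", 10 times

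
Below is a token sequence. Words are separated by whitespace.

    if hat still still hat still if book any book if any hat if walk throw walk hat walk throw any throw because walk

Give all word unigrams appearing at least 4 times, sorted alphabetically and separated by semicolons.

Unigram counts meeting the condition (at least 4 times):
  hat: 4
  if: 4
  walk: 4

hat; if; walk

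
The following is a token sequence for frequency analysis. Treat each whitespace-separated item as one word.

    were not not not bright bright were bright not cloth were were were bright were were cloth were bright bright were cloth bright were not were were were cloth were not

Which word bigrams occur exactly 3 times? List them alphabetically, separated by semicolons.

cloth were; were bright; were cloth; were not

Bigram counts meeting the condition (exactly 3 times):
  cloth were: 3
  were bright: 3
  were cloth: 3
  were not: 3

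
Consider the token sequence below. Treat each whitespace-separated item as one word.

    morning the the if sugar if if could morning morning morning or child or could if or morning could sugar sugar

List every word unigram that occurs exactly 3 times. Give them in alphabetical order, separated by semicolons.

could; or; sugar

Unigram counts meeting the condition (exactly 3 times):
  could: 3
  or: 3
  sugar: 3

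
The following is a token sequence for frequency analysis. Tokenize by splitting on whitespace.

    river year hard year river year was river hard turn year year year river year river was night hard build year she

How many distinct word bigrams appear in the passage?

16

22 tokens → 21 bigram windows in total.
Repeated bigrams (each contributes count−1 duplicates):
  river year: 3
  year river: 3
  year year: 2
5 duplicate windows → 21 − 5 = 16 distinct.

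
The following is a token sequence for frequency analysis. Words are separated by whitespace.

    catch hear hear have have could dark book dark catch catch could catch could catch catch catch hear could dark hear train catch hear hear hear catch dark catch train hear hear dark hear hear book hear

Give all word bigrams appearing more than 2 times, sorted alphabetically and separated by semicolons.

Bigram counts meeting the condition (more than 2 times):
  catch catch: 3
  catch hear: 3
  hear hear: 5

catch catch; catch hear; hear hear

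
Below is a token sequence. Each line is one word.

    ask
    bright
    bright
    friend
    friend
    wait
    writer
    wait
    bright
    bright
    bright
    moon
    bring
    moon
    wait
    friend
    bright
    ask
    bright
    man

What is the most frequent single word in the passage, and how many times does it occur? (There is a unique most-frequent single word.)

"bright", 7 times

Unigram frequencies (highest first):
  bright: 7
  friend: 3
  wait: 3
  ask: 2
  moon: 2
  writer: 1
  … (2 more, each ≤ 1)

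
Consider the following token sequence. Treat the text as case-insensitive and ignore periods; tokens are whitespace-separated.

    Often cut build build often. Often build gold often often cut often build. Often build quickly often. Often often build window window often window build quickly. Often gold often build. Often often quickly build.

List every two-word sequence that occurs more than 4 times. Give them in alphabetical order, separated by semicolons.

often build; often often

Bigram counts meeting the condition (more than 4 times):
  often build: 5
  often often: 5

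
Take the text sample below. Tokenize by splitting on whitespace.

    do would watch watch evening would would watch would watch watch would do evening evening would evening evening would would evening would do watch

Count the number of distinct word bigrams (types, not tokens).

24 tokens → 23 bigram windows in total.
Repeated bigrams (each contributes count−1 duplicates):
  evening would: 4
  would watch: 3
  evening evening: 2
  watch watch: 2
  watch would: 2
  would do: 2
  would evening: 2
  would would: 2
11 duplicate windows → 23 − 11 = 12 distinct.

12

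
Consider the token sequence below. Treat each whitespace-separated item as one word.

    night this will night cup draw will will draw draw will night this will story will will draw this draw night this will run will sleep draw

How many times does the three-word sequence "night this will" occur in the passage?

Scanning the 25 overlapping trigram windows for "night this will":
  position 1–3: night this will
  position 12–14: night this will
  position 21–23: night this will

3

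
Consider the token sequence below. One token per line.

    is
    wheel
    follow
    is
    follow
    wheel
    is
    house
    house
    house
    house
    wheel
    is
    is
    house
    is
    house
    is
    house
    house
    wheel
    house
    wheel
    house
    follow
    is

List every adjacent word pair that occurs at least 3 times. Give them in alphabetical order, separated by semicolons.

house house; house wheel; is house

Bigram counts meeting the condition (at least 3 times):
  house house: 4
  house wheel: 3
  is house: 4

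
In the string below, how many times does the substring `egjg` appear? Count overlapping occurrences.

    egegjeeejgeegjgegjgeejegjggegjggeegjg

Sliding a length-4 window over the 37 characters (34 positions):
  position 12–15: egjg
  position 16–19: egjg
  position 23–26: egjg
  position 28–31: egjg
  position 34–37: egjg

5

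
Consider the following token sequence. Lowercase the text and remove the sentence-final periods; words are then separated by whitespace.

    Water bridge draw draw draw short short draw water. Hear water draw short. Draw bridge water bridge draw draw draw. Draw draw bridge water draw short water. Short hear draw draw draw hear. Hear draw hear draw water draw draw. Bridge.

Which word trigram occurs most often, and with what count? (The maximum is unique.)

"draw draw draw", 5 times

Trigram frequencies (highest first):
  draw draw draw: 5
  water bridge draw: 2
  bridge draw draw: 2
  water draw short: 2
  draw bridge water: 2
  draw draw bridge: 2
  … (24 more, each ≤ 1)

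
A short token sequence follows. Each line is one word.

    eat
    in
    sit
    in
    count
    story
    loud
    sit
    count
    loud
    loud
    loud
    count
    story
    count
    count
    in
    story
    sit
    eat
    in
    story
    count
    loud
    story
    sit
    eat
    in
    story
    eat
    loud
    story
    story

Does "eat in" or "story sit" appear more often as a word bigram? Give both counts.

"eat in" (3 vs 2)

"eat in": 3 occurrences
"story sit": 2 occurrences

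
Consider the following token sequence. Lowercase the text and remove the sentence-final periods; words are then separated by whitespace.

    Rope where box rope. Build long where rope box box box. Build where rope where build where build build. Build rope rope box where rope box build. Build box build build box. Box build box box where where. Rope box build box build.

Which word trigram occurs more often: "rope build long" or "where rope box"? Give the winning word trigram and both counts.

"rope build long": 1 occurrence
"where rope box": 3 occurrences

"where rope box" (3 vs 1)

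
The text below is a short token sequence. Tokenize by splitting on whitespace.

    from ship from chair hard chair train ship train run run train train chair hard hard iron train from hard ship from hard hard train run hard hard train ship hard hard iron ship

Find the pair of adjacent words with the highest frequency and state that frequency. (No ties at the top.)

Bigram frequencies (highest first):
  hard hard: 4
  ship from: 2
  chair hard: 2
  train ship: 2
  train run: 2
  hard iron: 2
  … (17 more, each ≤ 2)

"hard hard", 4 times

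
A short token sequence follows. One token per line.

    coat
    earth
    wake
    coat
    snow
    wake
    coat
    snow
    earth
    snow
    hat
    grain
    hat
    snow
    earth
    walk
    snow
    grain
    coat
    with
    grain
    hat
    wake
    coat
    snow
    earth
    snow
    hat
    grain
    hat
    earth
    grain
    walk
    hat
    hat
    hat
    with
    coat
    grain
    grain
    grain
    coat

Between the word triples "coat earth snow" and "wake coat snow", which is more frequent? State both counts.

"wake coat snow" (3 vs 0)

"coat earth snow": 0 occurrences
"wake coat snow": 3 occurrences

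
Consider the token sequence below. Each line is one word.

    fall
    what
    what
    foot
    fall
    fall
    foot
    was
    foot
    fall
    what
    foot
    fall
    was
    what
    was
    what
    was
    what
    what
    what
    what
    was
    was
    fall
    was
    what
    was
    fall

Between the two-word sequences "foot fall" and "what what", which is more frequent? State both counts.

"foot fall": 3 occurrences
"what what": 4 occurrences

"what what" (4 vs 3)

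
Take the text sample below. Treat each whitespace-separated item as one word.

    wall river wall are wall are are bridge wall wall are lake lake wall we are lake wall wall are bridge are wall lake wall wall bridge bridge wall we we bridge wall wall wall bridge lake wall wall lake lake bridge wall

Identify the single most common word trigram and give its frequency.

Trigram frequencies (highest first):
  lake wall wall: 3
  bridge wall wall: 2
  wall wall are: 2
  wall wall bridge: 2
  wall river wall: 1
  river wall are: 1
  … (30 more, each ≤ 1)

"lake wall wall", 3 times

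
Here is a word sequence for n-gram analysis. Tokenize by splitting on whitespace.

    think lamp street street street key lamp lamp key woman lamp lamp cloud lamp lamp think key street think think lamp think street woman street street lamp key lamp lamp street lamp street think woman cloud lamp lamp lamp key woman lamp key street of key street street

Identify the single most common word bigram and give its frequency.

"lamp lamp", 6 times

Bigram frequencies (highest first):
  lamp lamp: 6
  street street: 4
  lamp key: 4
  lamp street: 3
  key street: 3
  think lamp: 2
  … (18 more, each ≤ 2)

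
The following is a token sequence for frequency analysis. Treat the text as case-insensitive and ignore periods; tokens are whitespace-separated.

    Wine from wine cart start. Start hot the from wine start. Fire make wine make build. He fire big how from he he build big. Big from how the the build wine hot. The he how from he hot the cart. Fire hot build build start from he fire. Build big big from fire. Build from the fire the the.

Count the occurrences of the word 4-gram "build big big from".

Scanning the 57 overlapping 4-gram windows for "build big big from":
  position 24–27: build big big from
  position 50–53: build big big from

2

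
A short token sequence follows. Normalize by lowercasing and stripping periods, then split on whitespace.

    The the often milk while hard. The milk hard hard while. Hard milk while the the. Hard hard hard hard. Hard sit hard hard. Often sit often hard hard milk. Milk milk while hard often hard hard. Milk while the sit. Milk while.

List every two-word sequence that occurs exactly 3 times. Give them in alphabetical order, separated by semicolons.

Bigram counts meeting the condition (exactly 3 times):
  hard milk: 3
  while hard: 3

hard milk; while hard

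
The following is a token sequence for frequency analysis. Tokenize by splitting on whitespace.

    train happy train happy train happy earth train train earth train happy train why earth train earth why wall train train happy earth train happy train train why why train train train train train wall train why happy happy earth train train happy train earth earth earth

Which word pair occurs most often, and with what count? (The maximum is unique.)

Bigram frequencies (highest first):
  train train: 8
  train happy: 7
  happy train: 5
  earth train: 5
  happy earth: 3
  train earth: 3
  … (11 more, each ≤ 3)

"train train", 8 times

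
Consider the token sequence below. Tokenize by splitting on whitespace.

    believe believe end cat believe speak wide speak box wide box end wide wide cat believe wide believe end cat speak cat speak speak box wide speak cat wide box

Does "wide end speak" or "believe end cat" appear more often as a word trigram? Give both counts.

"believe end cat" (2 vs 0)

"wide end speak": 0 occurrences
"believe end cat": 2 occurrences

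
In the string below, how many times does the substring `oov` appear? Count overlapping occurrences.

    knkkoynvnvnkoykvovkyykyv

Sliding a length-3 window over the 24 characters (22 positions):
  (no match at any position)

0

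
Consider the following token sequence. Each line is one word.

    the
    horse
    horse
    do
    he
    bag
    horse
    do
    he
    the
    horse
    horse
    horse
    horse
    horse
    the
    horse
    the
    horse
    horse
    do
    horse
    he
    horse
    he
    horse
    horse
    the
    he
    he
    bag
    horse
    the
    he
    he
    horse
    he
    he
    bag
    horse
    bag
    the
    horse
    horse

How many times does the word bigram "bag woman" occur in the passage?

0

Scanning the 43 overlapping bigram windows for "bag woman":
  (none found)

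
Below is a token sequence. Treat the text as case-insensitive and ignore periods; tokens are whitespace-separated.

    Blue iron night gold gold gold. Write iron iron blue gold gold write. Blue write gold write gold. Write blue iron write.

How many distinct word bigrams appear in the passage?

22 tokens → 21 bigram windows in total.
Repeated bigrams (each contributes count−1 duplicates):
  gold write: 4
  gold gold: 3
  blue iron: 2
  write blue: 2
  write gold: 2
8 duplicate windows → 21 − 8 = 13 distinct.

13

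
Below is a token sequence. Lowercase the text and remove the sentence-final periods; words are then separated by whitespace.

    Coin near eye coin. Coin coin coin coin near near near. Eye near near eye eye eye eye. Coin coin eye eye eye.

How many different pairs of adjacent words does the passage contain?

23 tokens → 22 bigram windows in total.
Repeated bigrams (each contributes count−1 duplicates):
  coin coin: 5
  eye eye: 5
  near eye: 3
  near near: 3
  coin near: 2
  eye coin: 2
14 duplicate windows → 22 − 14 = 8 distinct.

8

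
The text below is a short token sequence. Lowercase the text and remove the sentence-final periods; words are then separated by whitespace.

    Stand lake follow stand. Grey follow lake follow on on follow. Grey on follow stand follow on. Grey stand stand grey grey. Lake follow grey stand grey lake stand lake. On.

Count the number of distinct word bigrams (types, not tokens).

31 tokens → 30 bigram windows in total.
Repeated bigrams (each contributes count−1 duplicates):
  lake follow: 3
  stand grey: 3
  follow grey: 2
  follow on: 2
  follow stand: 2
  grey lake: 2
  grey stand: 2
  on follow: 2
  … (1 more repeated)
11 duplicate windows → 30 − 11 = 19 distinct.

19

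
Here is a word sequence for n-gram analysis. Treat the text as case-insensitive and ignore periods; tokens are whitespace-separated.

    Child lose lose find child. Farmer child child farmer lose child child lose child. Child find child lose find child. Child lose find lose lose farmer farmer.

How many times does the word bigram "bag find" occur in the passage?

Scanning the 26 overlapping bigram windows for "bag find":
  (none found)

0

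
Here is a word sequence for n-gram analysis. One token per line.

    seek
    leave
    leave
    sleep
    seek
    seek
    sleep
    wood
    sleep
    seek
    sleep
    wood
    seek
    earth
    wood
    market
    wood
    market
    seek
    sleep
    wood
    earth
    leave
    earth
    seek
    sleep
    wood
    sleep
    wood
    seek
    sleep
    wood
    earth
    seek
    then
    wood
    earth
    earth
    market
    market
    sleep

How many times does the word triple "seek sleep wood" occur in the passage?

5

Scanning the 39 overlapping trigram windows for "seek sleep wood":
  position 6–8: seek sleep wood
  position 10–12: seek sleep wood
  position 19–21: seek sleep wood
  position 25–27: seek sleep wood
  position 30–32: seek sleep wood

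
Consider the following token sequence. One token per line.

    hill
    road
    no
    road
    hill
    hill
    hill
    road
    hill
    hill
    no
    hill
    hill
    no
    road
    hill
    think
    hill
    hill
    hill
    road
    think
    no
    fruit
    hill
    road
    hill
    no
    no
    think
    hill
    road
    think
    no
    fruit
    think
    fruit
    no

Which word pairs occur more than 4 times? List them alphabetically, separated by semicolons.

Bigram counts meeting the condition (more than 4 times):
  hill hill: 6
  hill road: 5

hill hill; hill road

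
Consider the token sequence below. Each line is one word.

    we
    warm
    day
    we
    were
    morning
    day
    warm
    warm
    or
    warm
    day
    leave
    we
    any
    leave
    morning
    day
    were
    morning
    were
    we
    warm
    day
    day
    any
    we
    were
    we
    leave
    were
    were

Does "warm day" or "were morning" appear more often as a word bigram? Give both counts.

"warm day": 3 occurrences
"were morning": 2 occurrences

"warm day" (3 vs 2)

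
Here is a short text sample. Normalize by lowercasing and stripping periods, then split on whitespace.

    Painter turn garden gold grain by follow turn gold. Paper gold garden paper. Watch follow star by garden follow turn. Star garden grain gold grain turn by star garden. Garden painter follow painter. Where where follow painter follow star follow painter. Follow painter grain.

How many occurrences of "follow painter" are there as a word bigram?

Scanning the 43 overlapping bigram windows for "follow painter":
  position 32–33: follow painter
  position 36–37: follow painter
  position 40–41: follow painter
  position 42–43: follow painter

4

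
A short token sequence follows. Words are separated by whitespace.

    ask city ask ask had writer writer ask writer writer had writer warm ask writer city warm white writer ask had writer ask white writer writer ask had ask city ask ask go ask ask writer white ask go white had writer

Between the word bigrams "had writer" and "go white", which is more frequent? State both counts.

"had writer" (4 vs 1)

"had writer": 4 occurrences
"go white": 1 occurrence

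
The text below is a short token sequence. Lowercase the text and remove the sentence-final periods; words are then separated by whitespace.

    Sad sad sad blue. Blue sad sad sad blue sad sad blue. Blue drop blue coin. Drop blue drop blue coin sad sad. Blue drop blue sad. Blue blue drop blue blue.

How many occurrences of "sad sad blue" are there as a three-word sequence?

4

Scanning the 30 overlapping trigram windows for "sad sad blue":
  position 2–4: sad sad blue
  position 7–9: sad sad blue
  position 10–12: sad sad blue
  position 22–24: sad sad blue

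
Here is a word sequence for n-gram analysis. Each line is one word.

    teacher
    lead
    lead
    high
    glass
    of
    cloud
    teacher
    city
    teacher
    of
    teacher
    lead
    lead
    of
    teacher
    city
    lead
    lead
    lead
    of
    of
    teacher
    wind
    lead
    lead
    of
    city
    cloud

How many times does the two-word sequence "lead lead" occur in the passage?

5

Scanning the 28 overlapping bigram windows for "lead lead":
  position 2–3: lead lead
  position 13–14: lead lead
  position 18–19: lead lead
  position 19–20: lead lead
  position 25–26: lead lead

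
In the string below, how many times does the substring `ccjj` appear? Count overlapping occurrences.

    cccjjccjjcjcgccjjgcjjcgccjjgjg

4

Sliding a length-4 window over the 30 characters (27 positions):
  position 2–5: ccjj
  position 6–9: ccjj
  position 14–17: ccjj
  position 24–27: ccjj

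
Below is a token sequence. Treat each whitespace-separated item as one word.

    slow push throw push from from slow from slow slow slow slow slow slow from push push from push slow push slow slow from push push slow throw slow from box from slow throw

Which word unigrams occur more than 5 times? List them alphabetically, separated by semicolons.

Unigram counts meeting the condition (more than 5 times):
  from: 8
  push: 8
  slow: 14

from; push; slow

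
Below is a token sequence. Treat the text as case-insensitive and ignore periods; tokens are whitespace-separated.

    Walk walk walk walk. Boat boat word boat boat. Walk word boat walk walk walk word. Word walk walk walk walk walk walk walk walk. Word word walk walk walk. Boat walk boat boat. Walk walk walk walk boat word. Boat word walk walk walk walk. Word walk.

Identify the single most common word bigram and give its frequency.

"walk walk", 20 times

Bigram frequencies (highest first):
  walk walk: 20
  walk boat: 4
  boat walk: 4
  walk word: 4
  word walk: 4
  boat boat: 3
  … (3 more, each ≤ 3)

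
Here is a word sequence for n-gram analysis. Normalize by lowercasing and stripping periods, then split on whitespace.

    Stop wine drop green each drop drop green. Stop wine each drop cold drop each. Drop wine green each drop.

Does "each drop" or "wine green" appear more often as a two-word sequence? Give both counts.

"each drop": 4 occurrences
"wine green": 1 occurrence

"each drop" (4 vs 1)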